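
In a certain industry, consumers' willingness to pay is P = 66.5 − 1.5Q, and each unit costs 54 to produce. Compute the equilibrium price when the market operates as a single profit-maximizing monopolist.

The monopolist equates marginal revenue to marginal cost: 66.5 − 3Q = 54, so Q = 25/6. From demand, P = 60.25.

P = 60.25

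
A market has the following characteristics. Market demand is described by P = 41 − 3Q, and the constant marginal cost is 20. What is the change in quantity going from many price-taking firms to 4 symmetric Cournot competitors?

Competitive firms price at marginal cost: P = 20, giving Q = 7.
With 4 symmetric Cournot firms, each firm's FOC gives 41 − 15q = 20, so q = 1.4, Q = 4·1.4 = 5.6, and P = 24.2.
Change in quantity: 5.6 − 7 = −1.4.

Q falls by 1.4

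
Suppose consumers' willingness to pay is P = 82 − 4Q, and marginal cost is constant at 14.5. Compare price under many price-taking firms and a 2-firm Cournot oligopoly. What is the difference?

P rises by 22.5

Perfect competition: P = MC = 14.5, so 82 − 4Q = 14.5 and Q = 16.875.
With 2 symmetric Cournot firms, each firm's FOC gives 82 − 12q = 14.5, so q = 5.625, Q = 2·5.625 = 11.25, and P = 37.
Change in price: 37 − 14.5 = 22.5.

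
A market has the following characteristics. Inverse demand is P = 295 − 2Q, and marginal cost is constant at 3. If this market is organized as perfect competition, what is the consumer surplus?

CS = 21316

Competitive firms price at marginal cost: P = 3, giving Q = 146.
CS = ½·(295 − 3)·146 = 21316.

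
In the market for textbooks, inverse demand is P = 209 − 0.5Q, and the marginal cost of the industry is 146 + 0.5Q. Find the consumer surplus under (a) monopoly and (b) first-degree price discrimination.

Monopoly: CS = 441; Perfect PD: CS = 0

A monopolist chooses Q where MR = MC. MR = 209 − Q; setting this equal to 146 + 0.5Q gives Q = 42 and P = 188.
CS = ½·(209 − 188)·42 = 441.
Under first-degree price discrimination the firm charges each unit its demand price and produces up to where P = MC, i.e. Q = 63. Consumer surplus is zero; producer surplus equals total surplus.
CS = 0.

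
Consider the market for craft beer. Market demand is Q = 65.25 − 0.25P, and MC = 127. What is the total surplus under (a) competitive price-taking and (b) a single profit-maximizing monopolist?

Competition: TS = 2244.5; Monopoly: TS = 1683.375

Inverting demand: P = 261 − 4Q.
Under competition P = MC = 127, so Q = (261 − 127)/4 = 33.5.
CS = ½·(261 − 127)·33.5 = 2244.5; PS = (127 − 127)·33.5 = 0; TS = 2244.5.
The monopolist equates marginal revenue to marginal cost: 261 − 8Q = 127, so Q = 16.75. From demand, P = 194.
CS = ½·(261 − 194)·16.75 = 561.125; PS = (194 − 127)·16.75 = 1122.25; TS = 1683.375.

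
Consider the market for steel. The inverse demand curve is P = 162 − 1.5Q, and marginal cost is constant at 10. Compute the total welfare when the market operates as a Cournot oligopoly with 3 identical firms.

TS = 7220

In a 3-firm Cournot equilibrium, symmetry and the first-order condition give q = (162 − 10)/(6) = 76/3. So Q = 76 and P = 48.
CS = ½·(162 − 48)·76 = 4332; PS = (48 − 10)·76 = 2888; TS = 7220.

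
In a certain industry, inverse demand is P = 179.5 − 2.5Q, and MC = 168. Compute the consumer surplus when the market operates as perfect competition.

CS = 26.45

Competitive firms price at marginal cost: P = 168, giving Q = 4.6.
CS = ½·(179.5 − 168)·4.6 = 26.45.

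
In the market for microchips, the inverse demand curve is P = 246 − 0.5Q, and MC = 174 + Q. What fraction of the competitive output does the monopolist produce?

A monopolist chooses Q where MR = MC. MR = 246 − Q; setting this equal to 174 + Q gives Q = 36 and P = 228.
Competitive equilibrium sets price equal to marginal cost: 246 − 0.5Q = 174 + Q, so Q = 48 and P = 222.
Ratio Q_m/Q_c = 36/48 = 0.75.

Q_m/Q_c = 0.75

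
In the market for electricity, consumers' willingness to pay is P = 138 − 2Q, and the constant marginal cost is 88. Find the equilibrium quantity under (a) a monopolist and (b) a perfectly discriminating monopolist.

The monopolist equates marginal revenue to marginal cost: 138 − 4Q = 88, so Q = 12.5. From demand, P = 113.
A perfectly discriminating monopolist sells every unit with P(Q) ≥ MC(Q), so output equals the competitive quantity Q = 25. Each buyer pays their reservation price, so CS = 0 and the firm captures all surplus.

Monopoly: Q = 12.5; Perfect PD: Q = 25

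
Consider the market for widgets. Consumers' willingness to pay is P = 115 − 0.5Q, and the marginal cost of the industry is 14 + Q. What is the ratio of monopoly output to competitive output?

A monopolist chooses Q where MR = MC. MR = 115 − Q; setting this equal to 14 + Q gives Q = 50.5 and P = 89.75.
Under competition P = MC: 115 − 0.5Q = 14 + Q ⇒ Q = 202/3, P = 244/3.
Ratio Q_m/Q_c = 50.5/(202/3) = 0.75.

Q_m/Q_c = 0.75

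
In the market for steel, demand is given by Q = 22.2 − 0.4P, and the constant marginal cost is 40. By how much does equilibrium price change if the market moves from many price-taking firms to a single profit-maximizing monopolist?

Inverting demand: P = 55.5 − 2.5Q.
Competitive firms price at marginal cost: P = 40, giving Q = 6.2.
Monopoly sets MR = MC: 55.5 − 5Q = 40 ⇒ Q = 3.1, P = 55.5 − 2.5·3.1 = 47.75.
Change in equilibrium price: 47.75 − 40 = 7.75.

Equilibrium price rises by 7.75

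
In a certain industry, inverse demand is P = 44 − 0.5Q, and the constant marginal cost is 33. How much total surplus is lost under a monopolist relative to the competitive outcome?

Competitive firms price at marginal cost: P = 33, giving Q = 22.
The monopolist equates marginal revenue to marginal cost: 44 − Q = 33, so Q = 11. From demand, P = 38.5.
DWL is the triangle between Q = 11 and Q = 22: ½·(22 − 11)·(38.5 − 33) = 30.25.

DWL = 30.25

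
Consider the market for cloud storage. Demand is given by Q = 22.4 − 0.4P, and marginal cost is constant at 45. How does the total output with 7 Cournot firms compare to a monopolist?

Cournot: Q = 3.85; Monopoly: Q = 2.2

Inverting demand: P = 56 − 2.5Q.
In a 7-firm Cournot equilibrium, symmetry and the first-order condition give q = (56 − 45)/(20) = 0.55. So Q = 3.85 and P = 46.375.
The monopolist equates marginal revenue to marginal cost: 56 − 5Q = 45, so Q = 2.2. From demand, P = 50.5.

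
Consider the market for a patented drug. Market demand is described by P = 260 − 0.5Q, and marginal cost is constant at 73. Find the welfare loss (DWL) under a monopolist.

Under competition P = MC = 73, so Q = (260 − 73)/0.5 = 374.
A monopolist chooses Q where MR = MC. MR = 260 − Q; setting this equal to 73 gives Q = 187 and P = 166.5.
DWL is the triangle between Q = 187 and Q = 374: ½·(374 − 187)·(166.5 − 73) = 8742.25.

DWL = 8742.25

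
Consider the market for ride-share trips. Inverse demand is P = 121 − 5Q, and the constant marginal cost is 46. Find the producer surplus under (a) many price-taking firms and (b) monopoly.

Competition: PS = 0; Monopoly: PS = 281.25

Perfect competition: P = MC = 46, so 121 − 5Q = 46 and Q = 15.
PS = (46 − 46)·15 = 0.
The monopolist equates marginal revenue to marginal cost: 121 − 10Q = 46, so Q = 7.5. From demand, P = 83.5.
PS = (83.5 − 46)·7.5 = 281.25.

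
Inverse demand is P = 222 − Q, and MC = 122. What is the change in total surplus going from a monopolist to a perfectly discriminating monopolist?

TS rises by 1250

A monopolist chooses Q where MR = MC. MR = 222 − 2Q; setting this equal to 122 gives Q = 50 and P = 172.
CS = ½·(222 − 172)·50 = 1250; PS = (172 − 122)·50 = 2500; TS = 3750.
A perfectly discriminating monopolist sells every unit with P(Q) ≥ MC(Q), so output equals the competitive quantity Q = 100. Each buyer pays their reservation price, so CS = 0 and the firm captures all surplus.
TS = 5000 (equal to competitive TS).
Change in total surplus: 5000 − 3750 = 1250.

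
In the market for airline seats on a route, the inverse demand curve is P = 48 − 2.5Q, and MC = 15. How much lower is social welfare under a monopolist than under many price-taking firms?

Social welfare falls by 54.45

Under competition P = MC = 15, so Q = (48 − 15)/2.5 = 13.2.
CS = ½·(48 − 15)·13.2 = 217.8; PS = (15 − 15)·13.2 = 0; TS = 217.8.
Monopoly sets MR = MC: 48 − 5Q = 15 ⇒ Q = 6.6, P = 48 − 2.5·6.6 = 31.5.
CS = ½·(48 − 31.5)·6.6 = 54.45; PS = (31.5 − 15)·6.6 = 108.9; TS = 163.35.
Change in social welfare: 163.35 − 217.8 = −54.45.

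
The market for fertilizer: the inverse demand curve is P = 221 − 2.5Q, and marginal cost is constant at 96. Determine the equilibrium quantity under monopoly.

Q = 25

The monopolist equates marginal revenue to marginal cost: 221 − 5Q = 96, so Q = 25. From demand, P = 158.5.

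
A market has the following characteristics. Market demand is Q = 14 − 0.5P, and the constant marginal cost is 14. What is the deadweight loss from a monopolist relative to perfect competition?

DWL = 12.25

Inverting demand: P = 28 − 2Q.
Competitive firms price at marginal cost: P = 14, giving Q = 7.
The monopolist equates marginal revenue to marginal cost: 28 − 4Q = 14, so Q = 3.5. From demand, P = 21.
DWL is the triangle between Q = 3.5 and Q = 7: ½·(7 − 3.5)·(21 − 14) = 12.25.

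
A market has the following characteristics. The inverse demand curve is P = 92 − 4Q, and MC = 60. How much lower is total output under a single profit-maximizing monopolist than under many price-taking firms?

Total output falls by 4

Perfect competition: P = MC = 60, so 92 − 4Q = 60 and Q = 8.
Monopoly sets MR = MC: 92 − 8Q = 60 ⇒ Q = 4, P = 92 − 4·4 = 76.
Change in total output: 4 − 8 = −4.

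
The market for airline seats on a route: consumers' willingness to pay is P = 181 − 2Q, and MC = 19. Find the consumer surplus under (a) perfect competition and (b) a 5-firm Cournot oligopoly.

Competitive firms price at marginal cost: P = 19, giving Q = 81.
CS = ½·(181 − 19)·81 = 6561.
Cournot with 5 identical firms: the symmetric best-response condition is 181 − 12q = 19. Each firm produces q = 13.5, total output Q = 67.5, price P = 46.
CS = ½·(181 − 46)·67.5 = 4556.25.

Competition: CS = 6561; Cournot: CS = 4556.25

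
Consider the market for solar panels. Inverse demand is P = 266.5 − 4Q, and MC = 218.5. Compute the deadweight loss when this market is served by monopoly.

DWL = 72

Under competition P = MC = 218.5, so Q = (266.5 − 218.5)/4 = 12.
The monopolist equates marginal revenue to marginal cost: 266.5 − 8Q = 218.5, so Q = 6. From demand, P = 242.5.
DWL is the triangle between Q = 6 and Q = 12: ½·(12 − 6)·(242.5 − 218.5) = 72.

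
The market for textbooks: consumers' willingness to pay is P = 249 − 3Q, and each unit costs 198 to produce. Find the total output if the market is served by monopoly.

A monopolist chooses Q where MR = MC. MR = 249 − 6Q; setting this equal to 198 gives Q = 8.5 and P = 223.5.

Q = 8.5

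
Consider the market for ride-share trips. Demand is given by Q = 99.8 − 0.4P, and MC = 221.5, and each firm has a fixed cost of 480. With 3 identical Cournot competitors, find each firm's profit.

Inverting demand: P = 249.5 − 2.5Q.
With 3 symmetric Cournot firms, each firm's FOC gives 249.5 − 10q = 221.5, so q = 2.8, Q = 3·2.8 = 8.4, and P = 228.5.
Each firm's profit = (228.5 − 221.5)·2.8 − 480 = −460.4.

π_i = −460.4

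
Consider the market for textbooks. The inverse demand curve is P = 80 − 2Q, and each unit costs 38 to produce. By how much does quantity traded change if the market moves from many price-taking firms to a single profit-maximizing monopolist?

Perfect competition: P = MC = 38, so 80 − 2Q = 38 and Q = 21.
Monopoly sets MR = MC: 80 − 4Q = 38 ⇒ Q = 10.5, P = 80 − 2·10.5 = 59.
Change in quantity traded: 10.5 − 21 = −10.5.

Q falls by 10.5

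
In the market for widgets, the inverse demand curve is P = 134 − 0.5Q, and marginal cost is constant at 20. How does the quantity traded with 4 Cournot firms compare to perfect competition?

Cournot: Q = 182.4; Competition: Q = 228

In a 4-firm Cournot equilibrium, symmetry and the first-order condition give q = (134 − 20)/(2.5) = 45.6. So Q = 182.4 and P = 42.8.
Under competition P = MC = 20, so Q = (134 − 20)/0.5 = 228.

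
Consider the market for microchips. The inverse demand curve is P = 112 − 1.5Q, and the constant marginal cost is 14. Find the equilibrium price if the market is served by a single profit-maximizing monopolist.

P = 63

A monopolist chooses Q where MR = MC. MR = 112 − 3Q; setting this equal to 14 gives Q = 98/3 and P = 63.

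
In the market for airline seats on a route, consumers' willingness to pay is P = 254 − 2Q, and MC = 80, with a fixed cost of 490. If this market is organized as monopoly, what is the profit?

Profit = 3294.5

The monopolist equates marginal revenue to marginal cost: 254 − 4Q = 80, so Q = 43.5. From demand, P = 167.
Profit = (167 − 80)·43.5 − 490 = 3294.5.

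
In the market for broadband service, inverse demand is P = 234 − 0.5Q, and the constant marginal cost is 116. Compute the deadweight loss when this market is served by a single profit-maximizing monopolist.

Perfect competition: P = MC = 116, so 234 − 0.5Q = 116 and Q = 236.
A monopolist chooses Q where MR = MC. MR = 234 − Q; setting this equal to 116 gives Q = 118 and P = 175.
DWL is the triangle between Q = 118 and Q = 236: ½·(236 − 118)·(175 − 116) = 3481.

DWL = 3481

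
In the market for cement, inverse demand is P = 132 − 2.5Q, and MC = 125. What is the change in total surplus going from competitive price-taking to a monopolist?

Perfect competition: P = MC = 125, so 132 − 2.5Q = 125 and Q = 2.8.
CS = ½·(132 − 125)·2.8 = 9.8; PS = (125 − 125)·2.8 = 0; TS = 9.8.
A monopolist chooses Q where MR = MC. MR = 132 − 5Q; setting this equal to 125 gives Q = 1.4 and P = 128.5.
CS = ½·(132 − 128.5)·1.4 = 2.45; PS = (128.5 − 125)·1.4 = 4.9; TS = 7.35.
Change in total surplus: 7.35 − 9.8 = −2.45.

Total surplus falls by 2.45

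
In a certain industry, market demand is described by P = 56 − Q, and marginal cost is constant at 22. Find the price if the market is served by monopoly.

P = 39

A monopolist chooses Q where MR = MC. MR = 56 − 2Q; setting this equal to 22 gives Q = 17 and P = 39.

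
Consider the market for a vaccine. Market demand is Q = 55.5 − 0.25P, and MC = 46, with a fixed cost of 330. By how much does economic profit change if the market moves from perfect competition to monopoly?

Inverting demand: P = 222 − 4Q.
Competitive firms price at marginal cost: P = 46, giving Q = 44.
Profit = (46 − 46)·44 − 330 = −330.
The monopolist equates marginal revenue to marginal cost: 222 − 8Q = 46, so Q = 22. From demand, P = 134.
Profit = (134 − 46)·22 − 330 = 1606.
Change in economic profit: 1606 − −330 = 1936.

π rises by 1936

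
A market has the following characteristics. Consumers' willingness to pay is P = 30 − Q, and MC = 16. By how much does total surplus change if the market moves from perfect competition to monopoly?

TS falls by 24.5

Under competition P = MC = 16, so Q = (30 − 16)/1 = 14.
CS = ½·(30 − 16)·14 = 98; PS = (16 − 16)·14 = 0; TS = 98.
Monopoly sets MR = MC: 30 − 2Q = 16 ⇒ Q = 7, P = 30 − 7 = 23.
CS = ½·(30 − 23)·7 = 24.5; PS = (23 − 16)·7 = 49; TS = 73.5.
Change in total surplus: 73.5 − 98 = −24.5.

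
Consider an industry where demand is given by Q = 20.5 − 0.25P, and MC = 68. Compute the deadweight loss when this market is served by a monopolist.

DWL = 6.125

Inverting demand: P = 82 − 4Q.
Perfect competition: P = MC = 68, so 82 − 4Q = 68 and Q = 3.5.
Monopoly sets MR = MC: 82 − 8Q = 68 ⇒ Q = 1.75, P = 82 − 4·1.75 = 75.
DWL is the triangle between Q = 1.75 and Q = 3.5: ½·(3.5 − 1.75)·(75 − 68) = 6.125.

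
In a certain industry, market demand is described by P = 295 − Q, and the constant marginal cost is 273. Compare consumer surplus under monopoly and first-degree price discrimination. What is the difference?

CS falls by 60.5

A monopolist chooses Q where MR = MC. MR = 295 − 2Q; setting this equal to 273 gives Q = 11 and P = 284.
CS = ½·(295 − 284)·11 = 60.5.
With perfect price discrimination, output is the efficient level Q = 22 (where demand meets MC), but every buyer pays their willingness to pay: CS = 0 and PS = total surplus.
CS = 0.
Change in consumer surplus: 0 − 60.5 = −60.5.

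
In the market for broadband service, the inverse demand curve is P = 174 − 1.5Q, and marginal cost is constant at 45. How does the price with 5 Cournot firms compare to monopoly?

With 5 symmetric Cournot firms, each firm's FOC gives 174 − 9q = 45, so q = 43/3, Q = 5·43/3 = 215/3, and P = 66.5.
A monopolist chooses Q where MR = MC. MR = 174 − 3Q; setting this equal to 45 gives Q = 43 and P = 109.5.

Cournot: P = 66.5; Monopoly: P = 109.5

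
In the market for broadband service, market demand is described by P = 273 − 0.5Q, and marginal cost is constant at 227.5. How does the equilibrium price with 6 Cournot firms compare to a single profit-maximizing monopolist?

Cournot with 6 identical firms: the symmetric best-response condition is 273 − 3.5q = 227.5. Each firm produces q = 13, total output Q = 78, price P = 234.
Monopoly sets MR = MC: 273 − Q = 227.5 ⇒ Q = 45.5, P = 273 − 0.5·45.5 = 250.25.

Cournot: P = 234; Monopoly: P = 250.25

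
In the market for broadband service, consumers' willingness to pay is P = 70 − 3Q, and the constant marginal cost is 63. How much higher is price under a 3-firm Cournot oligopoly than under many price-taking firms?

Competitive firms price at marginal cost: P = 63, giving Q = 7/3.
In a 3-firm Cournot equilibrium, symmetry and the first-order condition give q = (70 − 63)/(12) = 7/12. So Q = 1.75 and P = 64.75.
Change in price: 64.75 − 63 = 1.75.

Price rises by 1.75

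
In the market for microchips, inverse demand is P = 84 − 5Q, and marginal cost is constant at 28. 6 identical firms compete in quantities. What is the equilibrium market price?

P = 36

In a 6-firm Cournot equilibrium, symmetry and the first-order condition give q = (84 − 28)/(35) = 1.6. So Q = 9.6 and P = 36.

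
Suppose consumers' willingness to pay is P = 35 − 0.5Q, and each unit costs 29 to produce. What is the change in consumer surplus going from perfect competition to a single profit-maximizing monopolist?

CS falls by 27

Perfect competition: P = MC = 29, so 35 − 0.5Q = 29 and Q = 12.
CS = ½·(35 − 29)·12 = 36.
A monopolist chooses Q where MR = MC. MR = 35 − Q; setting this equal to 29 gives Q = 6 and P = 32.
CS = ½·(35 − 32)·6 = 9.
Change in consumer surplus: 9 − 36 = −27.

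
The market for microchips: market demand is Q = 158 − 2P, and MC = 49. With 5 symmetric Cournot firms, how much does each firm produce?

q_i = 10

Inverting demand: P = 79 − 0.5Q.
With 5 symmetric Cournot firms, each firm's FOC gives 79 − 3q = 49, so q = 10, Q = 5·10 = 50, and P = 54.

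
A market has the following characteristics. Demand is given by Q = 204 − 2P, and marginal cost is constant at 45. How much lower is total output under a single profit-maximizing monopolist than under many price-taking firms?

Inverting demand: P = 102 − 0.5Q.
Perfect competition: P = MC = 45, so 102 − 0.5Q = 45 and Q = 114.
The monopolist equates marginal revenue to marginal cost: 102 − Q = 45, so Q = 57. From demand, P = 73.5.
Change in total output: 57 − 114 = −57.

Q falls by 57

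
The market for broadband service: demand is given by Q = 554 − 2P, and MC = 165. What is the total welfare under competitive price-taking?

TS = 12544

Inverting demand: P = 277 − 0.5Q.
Perfect competition: P = MC = 165, so 277 − 0.5Q = 165 and Q = 224.
CS = ½·(277 − 165)·224 = 12544; PS = (165 − 165)·224 = 0; TS = 12544.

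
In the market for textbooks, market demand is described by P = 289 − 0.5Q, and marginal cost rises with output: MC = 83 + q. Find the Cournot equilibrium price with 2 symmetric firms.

Cournot with 2 identical firms: the symmetric best-response condition is 289 − 1.5q = 83 + q. Each firm produces q = 82.4, total output Q = 164.8, price P = 206.6.

P = 206.6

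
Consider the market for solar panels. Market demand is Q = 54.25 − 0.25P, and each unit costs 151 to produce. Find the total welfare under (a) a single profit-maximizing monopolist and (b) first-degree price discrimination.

Monopoly: TS = 408.375; Perfect PD: TS = 544.5

Inverting demand: P = 217 − 4Q.
The monopolist equates marginal revenue to marginal cost: 217 − 8Q = 151, so Q = 8.25. From demand, P = 184.
CS = ½·(217 − 184)·8.25 = 136.125; PS = (184 − 151)·8.25 = 272.25; TS = 408.375.
A perfectly discriminating monopolist sells every unit with P(Q) ≥ MC(Q), so output equals the competitive quantity Q = 16.5. Each buyer pays their reservation price, so CS = 0 and the firm captures all surplus.
TS = 544.5 (equal to competitive TS).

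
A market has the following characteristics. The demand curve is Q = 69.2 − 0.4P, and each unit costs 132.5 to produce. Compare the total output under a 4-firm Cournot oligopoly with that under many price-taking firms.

Cournot: Q = 12.96; Competition: Q = 16.2

Inverting demand: P = 173 − 2.5Q.
Cournot with 4 identical firms: the symmetric best-response condition is 173 − 12.5q = 132.5. Each firm produces q = 3.24, total output Q = 12.96, price P = 140.6.
Competitive firms price at marginal cost: P = 132.5, giving Q = 16.2.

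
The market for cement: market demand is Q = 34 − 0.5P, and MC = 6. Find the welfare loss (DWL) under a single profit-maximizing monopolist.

Inverting demand: P = 68 − 2Q.
Competitive firms price at marginal cost: P = 6, giving Q = 31.
Monopoly sets MR = MC: 68 − 4Q = 6 ⇒ Q = 15.5, P = 68 − 2·15.5 = 37.
DWL is the triangle between Q = 15.5 and Q = 31: ½·(31 − 15.5)·(37 − 6) = 240.25.

DWL = 240.25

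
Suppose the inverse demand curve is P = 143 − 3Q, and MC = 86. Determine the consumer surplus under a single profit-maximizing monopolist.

CS = 135.375

Monopoly sets MR = MC: 143 − 6Q = 86 ⇒ Q = 9.5, P = 143 − 3·9.5 = 114.5.
CS = ½·(143 − 114.5)·9.5 = 135.375.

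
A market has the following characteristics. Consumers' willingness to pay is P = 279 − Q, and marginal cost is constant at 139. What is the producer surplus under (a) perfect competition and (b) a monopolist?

Competitive firms price at marginal cost: P = 139, giving Q = 140.
PS = (139 − 139)·140 = 0.
The monopolist equates marginal revenue to marginal cost: 279 − 2Q = 139, so Q = 70. From demand, P = 209.
PS = (209 − 139)·70 = 4900.

Competition: PS = 0; Monopoly: PS = 4900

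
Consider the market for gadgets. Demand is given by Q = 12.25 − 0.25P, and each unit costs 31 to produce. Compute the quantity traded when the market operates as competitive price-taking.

Q = 4.5

Inverting demand: P = 49 − 4Q.
Perfect competition: P = MC = 31, so 49 − 4Q = 31 and Q = 4.5.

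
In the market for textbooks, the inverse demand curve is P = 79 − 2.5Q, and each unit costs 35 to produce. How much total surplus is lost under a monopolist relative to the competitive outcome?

Under competition P = MC = 35, so Q = (79 − 35)/2.5 = 17.6.
Monopoly sets MR = MC: 79 − 5Q = 35 ⇒ Q = 8.8, P = 79 − 2.5·8.8 = 57.
DWL is the triangle between Q = 8.8 and Q = 17.6: ½·(17.6 − 8.8)·(57 − 35) = 96.8.

DWL = 96.8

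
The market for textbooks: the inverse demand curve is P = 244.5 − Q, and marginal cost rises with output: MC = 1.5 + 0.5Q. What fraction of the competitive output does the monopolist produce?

A monopolist chooses Q where MR = MC. MR = 244.5 − 2Q; setting this equal to 1.5 + 0.5Q gives Q = 97.2 and P = 147.3.
Competitive equilibrium sets price equal to marginal cost: 244.5 − Q = 1.5 + 0.5Q, so Q = 162 and P = 82.5.
Ratio Q_m/Q_c = 97.2/162 = 0.6.

Q_m/Q_c = 0.6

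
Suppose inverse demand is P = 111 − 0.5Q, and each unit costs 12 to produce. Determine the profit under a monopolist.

A monopolist chooses Q where MR = MC. MR = 111 − Q; setting this equal to 12 gives Q = 99 and P = 61.5.
Profit = (61.5 − 12)·99 = 4900.5.

Profit = 4900.5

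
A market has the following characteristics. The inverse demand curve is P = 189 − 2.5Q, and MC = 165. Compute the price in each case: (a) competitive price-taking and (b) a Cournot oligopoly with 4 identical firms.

Competition: P = 165; Cournot: P = 169.8

Under competition P = MC = 165, so Q = (189 − 165)/2.5 = 9.6.
Cournot with 4 identical firms: the symmetric best-response condition is 189 − 12.5q = 165. Each firm produces q = 1.92, total output Q = 7.68, price P = 169.8.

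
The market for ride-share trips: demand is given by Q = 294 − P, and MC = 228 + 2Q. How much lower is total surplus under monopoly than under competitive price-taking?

Inverting demand: P = 294 − Q.
Competitive equilibrium sets price equal to marginal cost: 294 − Q = 228 + 2Q, so Q = 22 and P = 272.
CS = ½·(294 − 272)·22 = 242; PS = (272·22 − 228·22 − ½·2·22²) = 484; TS = 726.
A monopolist chooses Q where MR = MC. MR = 294 − 2Q; setting this equal to 228 + 2Q gives Q = 16.5 and P = 277.5.
CS = ½·(294 − 277.5)·16.5 = 136.125; PS = (277.5·16.5 − 228·16.5 − ½·2·16.5²) = 544.5; TS = 680.625.
Change in total surplus: 680.625 − 726 = −45.375.

Total surplus falls by 45.375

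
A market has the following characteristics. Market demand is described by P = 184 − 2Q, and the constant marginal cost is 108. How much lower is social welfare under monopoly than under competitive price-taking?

TS falls by 361

Competitive firms price at marginal cost: P = 108, giving Q = 38.
CS = ½·(184 − 108)·38 = 1444; PS = (108 − 108)·38 = 0; TS = 1444.
A monopolist chooses Q where MR = MC. MR = 184 − 4Q; setting this equal to 108 gives Q = 19 and P = 146.
CS = ½·(184 − 146)·19 = 361; PS = (146 − 108)·19 = 722; TS = 1083.
Change in social welfare: 1083 − 1444 = −361.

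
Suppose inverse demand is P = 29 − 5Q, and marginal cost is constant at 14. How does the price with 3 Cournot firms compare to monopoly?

Cournot: P = 17.75; Monopoly: P = 21.5

With 3 symmetric Cournot firms, each firm's FOC gives 29 − 20q = 14, so q = 0.75, Q = 3·0.75 = 2.25, and P = 17.75.
A monopolist chooses Q where MR = MC. MR = 29 − 10Q; setting this equal to 14 gives Q = 1.5 and P = 21.5.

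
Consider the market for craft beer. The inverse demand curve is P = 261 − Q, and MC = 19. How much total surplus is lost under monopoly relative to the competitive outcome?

DWL = 7320.5

Under competition P = MC = 19, so Q = (261 − 19)/1 = 242.
Monopoly sets MR = MC: 261 − 2Q = 19 ⇒ Q = 121, P = 261 − 121 = 140.
DWL is the triangle between Q = 121 and Q = 242: ½·(242 − 121)·(140 − 19) = 7320.5.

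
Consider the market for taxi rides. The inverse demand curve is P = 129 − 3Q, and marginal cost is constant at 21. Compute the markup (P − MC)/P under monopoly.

A monopolist chooses Q where MR = MC. MR = 129 − 6Q; setting this equal to 21 gives Q = 18 and P = 75.
Lerner index = (P − MC)/P = (75 − 21)/75 = 0.72.

Lerner index = 0.72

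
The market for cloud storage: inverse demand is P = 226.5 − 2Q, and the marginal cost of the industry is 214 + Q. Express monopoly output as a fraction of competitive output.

The monopolist equates marginal revenue to marginal cost: 226.5 − 4Q = 214 + Q, so Q = 2.5. From demand, P = 221.5.
Under competition P = MC: 226.5 − 2Q = 214 + Q ⇒ Q = 25/6, P = 1309/6.
Ratio Q_m/Q_c = 2.5/(25/6) = 0.6.

Q_m/Q_c = 0.6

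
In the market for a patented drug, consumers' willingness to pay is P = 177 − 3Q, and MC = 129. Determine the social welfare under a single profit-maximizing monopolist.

The monopolist equates marginal revenue to marginal cost: 177 − 6Q = 129, so Q = 8. From demand, P = 153.
CS = ½·(177 − 153)·8 = 96; PS = (153 − 129)·8 = 192; TS = 288.

TS = 288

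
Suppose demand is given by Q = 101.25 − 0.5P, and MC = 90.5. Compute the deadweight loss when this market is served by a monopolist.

DWL = 784

Inverting demand: P = 202.5 − 2Q.
Competitive firms price at marginal cost: P = 90.5, giving Q = 56.
Monopoly sets MR = MC: 202.5 − 4Q = 90.5 ⇒ Q = 28, P = 202.5 − 2·28 = 146.5.
DWL is the triangle between Q = 28 and Q = 56: ½·(56 − 28)·(146.5 − 90.5) = 784.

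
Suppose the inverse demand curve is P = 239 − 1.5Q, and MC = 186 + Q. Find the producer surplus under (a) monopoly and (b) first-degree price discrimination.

The monopolist equates marginal revenue to marginal cost: 239 − 3Q = 186 + Q, so Q = 13.25. From demand, P = 219.125.
PS = P·Q − VC(Q) = 219.125·13.25 − (186·13.25 + ½·1·13.25²) = 351.125.
With perfect price discrimination, output is the efficient level Q = 21.2 (where demand meets MC), but every buyer pays their willingness to pay: CS = 0 and PS = total surplus.
PS = ½·(239 − 186)·21.2 = 561.8.

Monopoly: PS = 351.125; Perfect PD: PS = 561.8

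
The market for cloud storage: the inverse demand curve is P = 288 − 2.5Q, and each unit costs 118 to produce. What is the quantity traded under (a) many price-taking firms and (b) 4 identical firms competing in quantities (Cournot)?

Under competition P = MC = 118, so Q = (288 − 118)/2.5 = 68.
With 4 symmetric Cournot firms, each firm's FOC gives 288 − 12.5q = 118, so q = 13.6, Q = 4·13.6 = 54.4, and P = 152.

Competition: Q = 68; Cournot: Q = 54.4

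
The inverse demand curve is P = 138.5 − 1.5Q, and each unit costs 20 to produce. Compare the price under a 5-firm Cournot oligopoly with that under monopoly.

With 5 symmetric Cournot firms, each firm's FOC gives 138.5 − 9q = 20, so q = 79/6, Q = 5·79/6 = 395/6, and P = 39.75.
A monopolist chooses Q where MR = MC. MR = 138.5 − 3Q; setting this equal to 20 gives Q = 39.5 and P = 79.25.

Cournot: P = 39.75; Monopoly: P = 79.25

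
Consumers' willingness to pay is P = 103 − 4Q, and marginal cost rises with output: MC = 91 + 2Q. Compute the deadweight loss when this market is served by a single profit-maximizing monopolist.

DWL = 1.92

Competitive equilibrium sets price equal to marginal cost: 103 − 4Q = 91 + 2Q, so Q = 2 and P = 95.
A monopolist chooses Q where MR = MC. MR = 103 − 8Q; setting this equal to 91 + 2Q gives Q = 1.2 and P = 98.2.
CS = ½·(103 − 95)·2 = 8; PS = (95·2 − 91·2 − ½·2·2²) = 4; TS = 12.
CS = ½·(103 − 98.2)·1.2 = 2.88; PS = (98.2·1.2 − 91·1.2 − ½·2·1.2²) = 7.2; TS = 10.08.
DWL = 12 − 10.08 = 1.92.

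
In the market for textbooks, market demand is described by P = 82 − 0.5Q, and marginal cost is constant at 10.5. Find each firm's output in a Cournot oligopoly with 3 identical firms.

q_i = 35.75

Cournot with 3 identical firms: the symmetric best-response condition is 82 − 2q = 10.5. Each firm produces q = 35.75, total output Q = 107.25, price P = 28.375.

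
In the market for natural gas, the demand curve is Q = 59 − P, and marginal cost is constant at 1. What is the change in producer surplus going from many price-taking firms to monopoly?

Inverting demand: P = 59 − Q.
Under competition P = MC = 1, so Q = (59 − 1)/1 = 58.
PS = (1 − 1)·58 = 0.
Monopoly sets MR = MC: 59 − 2Q = 1 ⇒ Q = 29, P = 59 − 29 = 30.
PS = (30 − 1)·29 = 841.
Change in producer surplus: 841 − 0 = 841.

Producer surplus rises by 841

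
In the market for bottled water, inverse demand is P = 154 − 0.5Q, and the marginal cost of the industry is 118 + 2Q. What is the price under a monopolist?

The monopolist equates marginal revenue to marginal cost: 154 − Q = 118 + 2Q, so Q = 12. From demand, P = 148.

P = 148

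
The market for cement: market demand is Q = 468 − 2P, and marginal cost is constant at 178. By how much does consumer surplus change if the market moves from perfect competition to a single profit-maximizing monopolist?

Inverting demand: P = 234 − 0.5Q.
Perfect competition: P = MC = 178, so 234 − 0.5Q = 178 and Q = 112.
CS = ½·(234 − 178)·112 = 3136.
A monopolist chooses Q where MR = MC. MR = 234 − Q; setting this equal to 178 gives Q = 56 and P = 206.
CS = ½·(234 − 206)·56 = 784.
Change in consumer surplus: 784 − 3136 = −2352.

CS falls by 2352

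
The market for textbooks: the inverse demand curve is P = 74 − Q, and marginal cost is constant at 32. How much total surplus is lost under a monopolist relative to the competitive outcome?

DWL = 220.5

Under competition P = MC = 32, so Q = (74 − 32)/1 = 42.
The monopolist equates marginal revenue to marginal cost: 74 − 2Q = 32, so Q = 21. From demand, P = 53.
DWL is the triangle between Q = 21 and Q = 42: ½·(42 − 21)·(53 − 32) = 220.5.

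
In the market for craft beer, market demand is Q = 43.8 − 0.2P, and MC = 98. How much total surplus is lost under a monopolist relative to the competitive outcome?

Inverting demand: P = 219 − 5Q.
Under competition P = MC = 98, so Q = (219 − 98)/5 = 24.2.
Monopoly sets MR = MC: 219 − 10Q = 98 ⇒ Q = 12.1, P = 219 − 5·12.1 = 158.5.
DWL is the triangle between Q = 12.1 and Q = 24.2: ½·(24.2 − 12.1)·(158.5 − 98) = 366.025.

DWL = 366.025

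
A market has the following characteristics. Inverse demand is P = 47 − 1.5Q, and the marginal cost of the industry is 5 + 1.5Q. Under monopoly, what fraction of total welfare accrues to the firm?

PS/TS = 0.75

A monopolist chooses Q where MR = MC. MR = 47 − 3Q; setting this equal to 5 + 1.5Q gives Q = 28/3 and P = 33.
CS = ½·(47 − 33)·28/3 = 196/3.
PS = P·Q − VC(Q) = 33·28/3 − (5·28/3 + ½·1.5·(28/3)²) = 196.
Share captured = PS/TS = 196/(784/3) = 0.75.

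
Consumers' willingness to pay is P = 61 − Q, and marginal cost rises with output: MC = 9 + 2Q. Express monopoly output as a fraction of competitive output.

Q_m/Q_c = 0.75

A monopolist chooses Q where MR = MC. MR = 61 − 2Q; setting this equal to 9 + 2Q gives Q = 13 and P = 48.
Competitive equilibrium sets price equal to marginal cost: 61 − Q = 9 + 2Q, so Q = 52/3 and P = 131/3.
Ratio Q_m/Q_c = 13/(52/3) = 0.75.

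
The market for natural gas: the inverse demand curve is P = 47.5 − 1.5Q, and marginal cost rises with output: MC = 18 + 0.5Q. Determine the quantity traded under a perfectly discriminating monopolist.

Q = 14.75

With perfect price discrimination, output is the efficient level Q = 14.75 (where demand meets MC), but every buyer pays their willingness to pay: CS = 0 and PS = total surplus.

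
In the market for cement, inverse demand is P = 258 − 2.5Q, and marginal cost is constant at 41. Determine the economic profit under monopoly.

The monopolist equates marginal revenue to marginal cost: 258 − 5Q = 41, so Q = 43.4. From demand, P = 149.5.
Profit = (149.5 − 41)·43.4 = 4708.9.

Profit = 4708.9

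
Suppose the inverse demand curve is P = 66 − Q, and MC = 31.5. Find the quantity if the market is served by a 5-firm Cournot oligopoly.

In a 5-firm Cournot equilibrium, symmetry and the first-order condition give q = (66 − 31.5)/(6) = 5.75. So Q = 28.75 and P = 37.25.

Q = 28.75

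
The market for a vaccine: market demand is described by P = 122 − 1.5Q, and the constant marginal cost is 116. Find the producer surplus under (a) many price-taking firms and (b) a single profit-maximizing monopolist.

Perfect competition: P = MC = 116, so 122 − 1.5Q = 116 and Q = 4.
PS = (116 − 116)·4 = 0.
Monopoly sets MR = MC: 122 − 3Q = 116 ⇒ Q = 2, P = 122 − 1.5·2 = 119.
PS = (119 − 116)·2 = 6.

Competition: PS = 0; Monopoly: PS = 6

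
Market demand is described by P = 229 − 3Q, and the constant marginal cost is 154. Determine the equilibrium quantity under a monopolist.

Q = 12.5

A monopolist chooses Q where MR = MC. MR = 229 − 6Q; setting this equal to 154 gives Q = 12.5 and P = 191.5.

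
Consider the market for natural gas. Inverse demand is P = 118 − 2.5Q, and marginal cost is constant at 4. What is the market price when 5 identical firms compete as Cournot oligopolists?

In a 5-firm Cournot equilibrium, symmetry and the first-order condition give q = (118 − 4)/(15) = 7.6. So Q = 38 and P = 23.

P = 23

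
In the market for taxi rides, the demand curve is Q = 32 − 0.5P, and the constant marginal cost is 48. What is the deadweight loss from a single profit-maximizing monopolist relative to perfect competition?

DWL = 16

Inverting demand: P = 64 − 2Q.
Under competition P = MC = 48, so Q = (64 − 48)/2 = 8.
A monopolist chooses Q where MR = MC. MR = 64 − 4Q; setting this equal to 48 gives Q = 4 and P = 56.
DWL is the triangle between Q = 4 and Q = 8: ½·(8 − 4)·(56 − 48) = 16.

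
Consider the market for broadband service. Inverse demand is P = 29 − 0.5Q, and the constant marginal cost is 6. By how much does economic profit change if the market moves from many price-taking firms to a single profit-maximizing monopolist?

Under competition P = MC = 6, so Q = (29 − 6)/0.5 = 46.
Profit = (6 − 6)·46 = 0.
Monopoly sets MR = MC: 29 − Q = 6 ⇒ Q = 23, P = 29 − 0.5·23 = 17.5.
Profit = (17.5 − 6)·23 = 264.5.
Change in economic profit: 264.5 − 0 = 264.5.

π rises by 264.5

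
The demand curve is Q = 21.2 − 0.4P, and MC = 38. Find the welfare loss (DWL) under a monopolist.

DWL = 11.25

Inverting demand: P = 53 − 2.5Q.
Perfect competition: P = MC = 38, so 53 − 2.5Q = 38 and Q = 6.
The monopolist equates marginal revenue to marginal cost: 53 − 5Q = 38, so Q = 3. From demand, P = 45.5.
DWL is the triangle between Q = 3 and Q = 6: ½·(6 − 3)·(45.5 − 38) = 11.25.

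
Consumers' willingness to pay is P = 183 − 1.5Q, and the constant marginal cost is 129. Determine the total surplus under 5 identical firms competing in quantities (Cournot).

Cournot with 5 identical firms: the symmetric best-response condition is 183 − 9q = 129. Each firm produces q = 6, total output Q = 30, price P = 138.
CS = ½·(183 − 138)·30 = 675; PS = (138 − 129)·30 = 270; TS = 945.

TS = 945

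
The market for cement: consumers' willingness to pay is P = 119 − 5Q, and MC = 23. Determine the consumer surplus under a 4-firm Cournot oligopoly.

CS = 589.824

With 4 symmetric Cournot firms, each firm's FOC gives 119 − 25q = 23, so q = 3.84, Q = 4·3.84 = 15.36, and P = 42.2.
CS = ½·(119 − 42.2)·15.36 = 589.824.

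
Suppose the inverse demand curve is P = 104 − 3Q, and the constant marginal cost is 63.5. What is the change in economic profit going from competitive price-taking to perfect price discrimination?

Under competition P = MC = 63.5, so Q = (104 − 63.5)/3 = 13.5.
Profit = (63.5 − 63.5)·13.5 = 0.
Under first-degree price discrimination the firm charges each unit its demand price and produces up to where P = MC, i.e. Q = 13.5. Consumer surplus is zero; producer surplus equals total surplus.
PS equals the full surplus area, 273.375. Profit = 273.375 = 273.375.
Change in economic profit: 273.375 − 0 = 273.375.

π rises by 273.375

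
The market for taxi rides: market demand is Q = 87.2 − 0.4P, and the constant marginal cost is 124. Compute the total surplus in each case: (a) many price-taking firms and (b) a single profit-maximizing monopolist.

Competition: TS = 1767.2; Monopoly: TS = 1325.4

Inverting demand: P = 218 − 2.5Q.
Under competition P = MC = 124, so Q = (218 − 124)/2.5 = 37.6.
CS = ½·(218 − 124)·37.6 = 1767.2; PS = (124 − 124)·37.6 = 0; TS = 1767.2.
The monopolist equates marginal revenue to marginal cost: 218 − 5Q = 124, so Q = 18.8. From demand, P = 171.
CS = ½·(218 − 171)·18.8 = 441.8; PS = (171 − 124)·18.8 = 883.6; TS = 1325.4.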